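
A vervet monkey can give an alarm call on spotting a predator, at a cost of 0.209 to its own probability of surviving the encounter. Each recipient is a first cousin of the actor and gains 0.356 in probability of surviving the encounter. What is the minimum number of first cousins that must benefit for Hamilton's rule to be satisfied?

r to a first cousin = 0.125 (first cousins share one grandparent pair — two paths of length 4: r = 2·(1/2)^4 = 1/8).
Hamilton's rule: n·r·B > C  ⇒  n > C/(r·B) = 0.209/(0.125·0.356) = 4.697.
The smallest integer exceeding 4.697 is 5.

5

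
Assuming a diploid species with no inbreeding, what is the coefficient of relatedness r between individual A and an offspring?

Each parent–offspring link contributes a factor of 1/2, and independent paths through distinct common ancestors add.
One parent–offspring link: r = (1/2)^1 = 1/2.

0.5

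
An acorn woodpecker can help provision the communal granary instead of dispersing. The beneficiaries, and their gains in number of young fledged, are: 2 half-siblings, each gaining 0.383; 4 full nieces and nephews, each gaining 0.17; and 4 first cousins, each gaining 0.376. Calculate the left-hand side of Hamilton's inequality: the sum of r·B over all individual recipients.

0.5495

r to a half-sibling = 0.25 (half-sibs share one parent — one path of length 2: r = (1/2)^2 = 1/4).
r to a full niece or nephew = 0.25 (full aunt/uncle↔niece/nephew: two paths of length 3 through the shared grandparent pair: r = 2·(1/2)^3 = 1/4).
r to a first cousin = 0.125 (first cousins share one grandparent pair — two paths of length 4: r = 2·(1/2)^4 = 1/8).
Summing one r·B term per recipient: 2·0.25·0.383 + 4·0.25·0.17 + 4·0.125·0.376 = 0.5495.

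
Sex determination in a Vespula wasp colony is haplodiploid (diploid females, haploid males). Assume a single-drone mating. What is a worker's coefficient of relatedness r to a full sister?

0.75

Haplodiploid full sisters inherit their father's entire haploid genome identically (contributing 1/2) and on average half of their mother's contribution (1/2 · 1/2 = 1/4); r = 1/2 + 1/4 = 3/4.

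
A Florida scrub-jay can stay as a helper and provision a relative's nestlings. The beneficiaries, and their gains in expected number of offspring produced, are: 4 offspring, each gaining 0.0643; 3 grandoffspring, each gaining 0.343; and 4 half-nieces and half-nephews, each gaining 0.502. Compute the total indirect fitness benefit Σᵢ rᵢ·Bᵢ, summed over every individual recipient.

0.63685

r to an offspring = 0.5 (one parent–offspring link: r = (1/2)^1 = 1/2).
r to a grandoffspring = 0.25 (two parent–offspring links: r = (1/2)^2 = 1/4).
r to a half-niece or half-nephew = 1/8 (half-aunt/uncle↔niece/nephew: one path of length 3: r = (1/2)^3 = 1/8).
Summing one r·B term per recipient: 4·0.5·0.0643 + 3·0.25·0.343 + 4·0.125·0.502 = 0.63685.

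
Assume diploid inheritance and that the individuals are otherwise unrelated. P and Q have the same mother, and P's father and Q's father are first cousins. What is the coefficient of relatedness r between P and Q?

0.28125

Independent pedigree routes through distinct common ancestors add.
P and Q are related in two ways: half-sibs through their shared mother (r = 1/4) and second cousins through their fathers (r = 1/32).
r = 1/4 + 1/32 = 0.28125.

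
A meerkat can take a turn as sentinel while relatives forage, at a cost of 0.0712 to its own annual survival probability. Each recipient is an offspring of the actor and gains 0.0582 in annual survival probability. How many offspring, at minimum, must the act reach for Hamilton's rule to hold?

r to an offspring = 0.5 (one parent–offspring link: r = (1/2)^1 = 1/2).
Hamilton's rule: n·r·B > C  ⇒  n > C/(r·B) = 0.0712/(0.5·0.0582) = 2.447.
The smallest integer exceeding 2.447 is 3.

3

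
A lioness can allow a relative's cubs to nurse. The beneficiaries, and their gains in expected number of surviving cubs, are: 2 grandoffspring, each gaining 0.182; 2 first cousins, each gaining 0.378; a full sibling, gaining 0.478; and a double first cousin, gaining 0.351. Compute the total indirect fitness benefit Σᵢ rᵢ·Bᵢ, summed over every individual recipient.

0.51225

r to a grandoffspring = 0.25 (two parent–offspring links: r = (1/2)^2 = 1/4).
r to a first cousin = 1/8 (first cousins share one grandparent pair — two paths of length 4: r = 2·(1/2)^4 = 1/8).
r to a full sibling = 0.5 (full sibs share both parents — two paths of length 2: r = 2·(1/2)^2 = 1/2).
r to a double first cousin = 1/4 (double first cousins share both grandparent pairs — four paths of length 4: r = 4·(1/2)^4 = 1/4).
Summing one r·B term per recipient: 2·0.25·0.182 + 2·0.125·0.378 + 1·0.5·0.478 + 1·0.25·0.351 = 0.51225.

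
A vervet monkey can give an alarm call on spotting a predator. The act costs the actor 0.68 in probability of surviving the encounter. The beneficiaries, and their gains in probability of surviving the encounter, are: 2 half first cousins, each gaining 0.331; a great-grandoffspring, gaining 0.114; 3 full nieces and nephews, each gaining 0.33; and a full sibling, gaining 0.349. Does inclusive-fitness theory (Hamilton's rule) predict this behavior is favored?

Hamilton's rule: the trait is favored when the sum of r·B over every recipient exceeds the actor's cost C.
r to a half first cousin = 1/16 (half first cousins share one grandparent — one path of length 4: r = (1/2)^4 = 1/16).
r to a great-grandoffspring = 0.125 (three parent–offspring links: r = (1/2)^3 = 1/8).
r to a full niece or nephew = 1/4 (full aunt/uncle↔niece/nephew: two paths of length 3 through the shared grandparent pair: r = 2·(1/2)^3 = 1/4).
r to a full sibling = 1/2 (full sibs share both parents — two paths of length 2: r = 2·(1/2)^2 = 1/2).
Summing one r·B term per recipient: 2·0.0625·0.331 + 1·0.125·0.114 + 3·0.25·0.33 + 1·0.5·0.349 = 0.477625.
0.477625 < 0.68: the indirect benefit is less than the cost.

No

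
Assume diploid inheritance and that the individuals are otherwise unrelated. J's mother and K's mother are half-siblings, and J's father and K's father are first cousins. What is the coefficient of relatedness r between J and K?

With two independent routes of shared ancestry, r is the sum of the two contributions.
J and K are related in two ways: half first cousins through their mothers (r = 1/16) and second cousins through their fathers (r = 1/32).
r = 1/16 + 1/32 = 0.09375.

0.09375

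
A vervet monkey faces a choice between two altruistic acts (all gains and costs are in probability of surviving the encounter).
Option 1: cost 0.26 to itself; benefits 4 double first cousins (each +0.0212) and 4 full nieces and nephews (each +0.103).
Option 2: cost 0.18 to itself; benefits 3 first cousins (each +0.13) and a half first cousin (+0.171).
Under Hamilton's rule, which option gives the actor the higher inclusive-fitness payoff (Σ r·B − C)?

Option 1: r to a double first cousin = 0.25.
Option 1: r to a full niece or nephew = 0.25.
Option 1: Σ r·B − C = (4·0.25·0.0212 + 4·0.25·0.103) − 0.26 = -0.1358.
Option 2: r to a first cousin = 0.125.
Option 2: r to a half first cousin = 0.0625.
Option 2: Σ r·B − C = (3·0.125·0.13 + 1·0.0625·0.171) − 0.18 = -0.1205625.
Option 2 has the higher net inclusive-fitness payoff.

Option 2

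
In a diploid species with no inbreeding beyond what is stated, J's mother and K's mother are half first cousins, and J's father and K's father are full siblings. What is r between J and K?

Relatedness sums over independent paths through distinct common ancestors.
J and K are related in two ways: half second cousins through their mothers (r = 1/64) and first cousins through their fathers (r = 1/8).
r = 1/64 + 1/8 = 9/64 = 0.140625.

0.140625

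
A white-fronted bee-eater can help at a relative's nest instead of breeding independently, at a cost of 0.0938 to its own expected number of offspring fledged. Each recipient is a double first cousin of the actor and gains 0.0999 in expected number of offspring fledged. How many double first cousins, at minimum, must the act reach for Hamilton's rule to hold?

r to a double first cousin = 1/4 (double first cousins share both grandparent pairs — four paths of length 4: r = 4·(1/2)^4 = 1/4).
Hamilton's rule: n·r·B > C  ⇒  n > C/(r·B) = 0.0938/(0.25·0.0999) = 3.756.
The smallest integer exceeding 3.756 is 4.

4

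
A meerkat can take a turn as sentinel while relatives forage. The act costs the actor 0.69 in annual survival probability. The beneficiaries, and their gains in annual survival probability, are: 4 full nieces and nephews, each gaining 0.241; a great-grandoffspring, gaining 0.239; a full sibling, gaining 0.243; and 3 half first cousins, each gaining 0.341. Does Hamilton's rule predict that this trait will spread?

Hamilton's rule: the trait is favored when the sum of r·B over every recipient exceeds the actor's cost C.
r to a full niece or nephew = 0.25 (full aunt/uncle↔niece/nephew: two paths of length 3 through the shared grandparent pair: r = 2·(1/2)^3 = 1/4).
r to a great-grandoffspring = 1/8 (three parent–offspring links: r = (1/2)^3 = 1/8).
r to a full sibling = 0.5 (full sibs share both parents — two paths of length 2: r = 2·(1/2)^2 = 1/2).
r to a half first cousin = 0.0625 (half first cousins share one grandparent — one path of length 4: r = (1/2)^4 = 1/16).
Summing one r·B term per recipient: 4·0.25·0.241 + 1·0.125·0.239 + 1·0.5·0.243 + 3·0.0625·0.341 = 0.4563125.
0.4563125 < 0.69: the indirect benefit is less than the cost.

No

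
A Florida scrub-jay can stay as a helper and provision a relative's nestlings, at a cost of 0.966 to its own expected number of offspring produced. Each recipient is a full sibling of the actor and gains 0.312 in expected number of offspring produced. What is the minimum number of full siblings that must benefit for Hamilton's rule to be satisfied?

7

r to a full sibling = 0.5 (full sibs share both parents — two paths of length 2: r = 2·(1/2)^2 = 1/2).
Hamilton's rule: n·r·B > C  ⇒  n > C/(r·B) = 0.966/(0.5·0.312) = 6.192.
The smallest integer exceeding 6.192 is 7.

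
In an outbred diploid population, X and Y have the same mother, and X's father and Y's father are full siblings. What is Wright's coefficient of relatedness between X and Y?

0.375

Wright's path rule: contributions from independent ancestry routes add.
X and Y are related in two ways: half-sibs through their shared mother (r = 1/4) and first cousins through their fathers (r = 1/8).
r = 1/4 + 1/8 = 0.375.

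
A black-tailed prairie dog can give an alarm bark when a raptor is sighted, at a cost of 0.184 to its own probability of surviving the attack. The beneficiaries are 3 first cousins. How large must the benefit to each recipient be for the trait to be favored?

0.4907

r to a first cousin = 0.125 (first cousins share one grandparent pair — two paths of length 4: r = 2·(1/2)^4 = 1/8).
Hamilton's rule with n recipients of equal r: n·r·B > C, so B > C/(n·r) = 0.184/(3·0.125) = 0.4907.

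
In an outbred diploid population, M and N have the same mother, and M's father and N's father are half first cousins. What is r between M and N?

With two independent routes of shared ancestry, r is the sum of the two contributions.
M and N are related in two ways: half-sibs through their shared mother (r = 1/4) and half second cousins through their fathers (r = 1/64).
r = 1/4 + 1/64 = 17/64 = 0.265625.

0.265625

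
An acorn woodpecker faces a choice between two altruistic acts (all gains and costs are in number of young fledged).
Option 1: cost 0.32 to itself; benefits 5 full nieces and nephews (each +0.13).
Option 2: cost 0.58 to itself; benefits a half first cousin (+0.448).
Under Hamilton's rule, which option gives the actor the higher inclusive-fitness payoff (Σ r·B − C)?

Option 1: r to a full niece or nephew = 0.25.
Option 1: Σ r·B − C = (5·0.25·0.13) − 0.32 = -0.1575.
Option 2: r to a half first cousin = 0.0625.
Option 2: Σ r·B − C = (1·0.0625·0.448) − 0.58 = -0.552.
Option 1 has the higher net inclusive-fitness payoff.

Option 1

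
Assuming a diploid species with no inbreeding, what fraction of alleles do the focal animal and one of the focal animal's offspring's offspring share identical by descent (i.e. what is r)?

0.25

Each parent–offspring link contributes a factor of 1/2, and independent paths through distinct common ancestors add.
Two parent–offspring links: r = (1/2)^2 = 1/4.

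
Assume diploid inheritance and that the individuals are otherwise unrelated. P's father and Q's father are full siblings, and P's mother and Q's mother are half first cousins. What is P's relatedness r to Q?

Relatedness sums over independent paths through distinct common ancestors.
P and Q are related in two ways: first cousins through their fathers (r = 1/8) and half second cousins through their mothers (r = 1/64).
r = 1/8 + 1/64 = 9/64 = 0.140625.

0.140625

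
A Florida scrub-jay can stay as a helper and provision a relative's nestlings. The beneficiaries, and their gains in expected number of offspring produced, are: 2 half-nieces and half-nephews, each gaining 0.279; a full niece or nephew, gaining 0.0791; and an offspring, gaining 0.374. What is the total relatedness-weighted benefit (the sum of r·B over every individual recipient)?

r to a half-niece or half-nephew = 0.125 (half-aunt/uncle↔niece/nephew: one path of length 3: r = (1/2)^3 = 1/8).
r to a full niece or nephew = 1/4 (full aunt/uncle↔niece/nephew: two paths of length 3 through the shared grandparent pair: r = 2·(1/2)^3 = 1/4).
r to an offspring = 0.5 (one parent–offspring link: r = (1/2)^1 = 1/2).
Summing one r·B term per recipient: 2·0.125·0.279 + 1·0.25·0.0791 + 1·0.5·0.374 = 0.276525.

0.276525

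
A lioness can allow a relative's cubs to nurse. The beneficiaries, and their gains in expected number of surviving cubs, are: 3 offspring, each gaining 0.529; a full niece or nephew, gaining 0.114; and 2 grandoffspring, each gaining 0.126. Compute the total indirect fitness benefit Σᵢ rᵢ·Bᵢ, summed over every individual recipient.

0.885

r to an offspring = 0.5 (one parent–offspring link: r = (1/2)^1 = 1/2).
r to a full niece or nephew = 1/4 (full aunt/uncle↔niece/nephew: two paths of length 3 through the shared grandparent pair: r = 2·(1/2)^3 = 1/4).
r to a grandoffspring = 0.25 (two parent–offspring links: r = (1/2)^2 = 1/4).
Summing one r·B term per recipient: 3·0.5·0.529 + 1·0.25·0.114 + 2·0.25·0.126 = 0.885.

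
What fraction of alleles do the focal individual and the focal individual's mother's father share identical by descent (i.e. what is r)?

0.25

Each parent–offspring link contributes a factor of 1/2, and independent paths through distinct common ancestors add.
Two parent–offspring links: r = (1/2)^2 = 1/4.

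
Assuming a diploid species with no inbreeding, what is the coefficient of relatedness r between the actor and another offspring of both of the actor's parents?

0.5

Each parent–offspring link contributes a factor of 1/2, and independent paths through distinct common ancestors add.
Full sibs share both parents — two paths of length 2: r = 2·(1/2)^2 = 1/2.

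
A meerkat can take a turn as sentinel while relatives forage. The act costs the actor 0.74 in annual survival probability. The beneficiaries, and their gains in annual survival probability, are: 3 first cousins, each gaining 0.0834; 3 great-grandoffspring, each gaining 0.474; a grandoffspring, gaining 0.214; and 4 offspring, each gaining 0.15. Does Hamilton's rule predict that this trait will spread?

No

Hamilton's rule: the trait is favored when the sum of r·B over every recipient exceeds the actor's cost C.
r to a first cousin = 0.125 (first cousins share one grandparent pair — two paths of length 4: r = 2·(1/2)^4 = 1/8).
r to a great-grandoffspring = 0.125 (three parent–offspring links: r = (1/2)^3 = 1/8).
r to a grandoffspring = 0.25 (two parent–offspring links: r = (1/2)^2 = 1/4).
r to an offspring = 0.5 (one parent–offspring link: r = (1/2)^1 = 1/2).
Summing one r·B term per recipient: 3·0.125·0.0834 + 3·0.125·0.474 + 1·0.25·0.214 + 4·0.5·0.15 = 0.562525.
0.562525 < 0.74: the indirect benefit is less than the cost.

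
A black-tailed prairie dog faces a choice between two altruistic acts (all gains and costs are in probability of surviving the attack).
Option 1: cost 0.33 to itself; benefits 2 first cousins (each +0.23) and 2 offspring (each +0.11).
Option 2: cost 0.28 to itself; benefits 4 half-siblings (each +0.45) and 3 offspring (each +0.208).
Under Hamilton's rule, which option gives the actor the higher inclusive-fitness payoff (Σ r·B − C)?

Option 1: r to a first cousin = 0.125.
Option 1: r to an offspring = 0.5.
Option 1: Σ r·B − C = (2·0.125·0.23 + 2·0.5·0.11) − 0.33 = -0.1625.
Option 2: r to a half-sibling = 0.25.
Option 2: r to an offspring = 0.5.
Option 2: Σ r·B − C = (4·0.25·0.45 + 3·0.5·0.208) − 0.28 = 0.482.
Option 2 has the higher net inclusive-fitness payoff.

Option 2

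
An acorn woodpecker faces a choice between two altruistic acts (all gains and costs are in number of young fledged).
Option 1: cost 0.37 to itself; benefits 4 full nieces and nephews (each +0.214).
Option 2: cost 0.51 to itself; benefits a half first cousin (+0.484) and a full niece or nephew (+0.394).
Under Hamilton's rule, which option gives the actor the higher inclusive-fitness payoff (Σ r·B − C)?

Option 1

Option 1: r to a full niece or nephew = 0.25.
Option 1: Σ r·B − C = (4·0.25·0.214) − 0.37 = -0.156.
Option 2: r to a half first cousin = 0.0625.
Option 2: r to a full niece or nephew = 0.25.
Option 2: Σ r·B − C = (1·0.0625·0.484 + 1·0.25·0.394) − 0.51 = -0.38125.
Option 1 has the higher net inclusive-fitness payoff.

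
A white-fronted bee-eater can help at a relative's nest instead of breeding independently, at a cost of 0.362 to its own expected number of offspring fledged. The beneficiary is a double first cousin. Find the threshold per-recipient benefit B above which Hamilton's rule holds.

1.448

r to a double first cousin = 1/4 (double first cousins share both grandparent pairs — four paths of length 4: r = 4·(1/2)^4 = 1/4).
Hamilton's rule with n recipients of equal r: n·r·B > C, so B > C/(n·r) = 0.362/(1·0.25) = 1.448.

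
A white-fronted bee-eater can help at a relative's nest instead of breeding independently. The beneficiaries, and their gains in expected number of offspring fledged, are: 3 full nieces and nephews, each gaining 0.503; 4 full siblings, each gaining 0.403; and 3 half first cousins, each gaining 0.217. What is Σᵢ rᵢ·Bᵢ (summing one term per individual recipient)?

1.2239375

r to a full niece or nephew = 1/4 (full aunt/uncle↔niece/nephew: two paths of length 3 through the shared grandparent pair: r = 2·(1/2)^3 = 1/4).
r to a full sibling = 0.5 (full sibs share both parents — two paths of length 2: r = 2·(1/2)^2 = 1/2).
r to a half first cousin = 0.0625 (half first cousins share one grandparent — one path of length 4: r = (1/2)^4 = 1/16).
Summing one r·B term per recipient: 3·0.25·0.503 + 4·0.5·0.403 + 3·0.0625·0.217 = 1.2239375.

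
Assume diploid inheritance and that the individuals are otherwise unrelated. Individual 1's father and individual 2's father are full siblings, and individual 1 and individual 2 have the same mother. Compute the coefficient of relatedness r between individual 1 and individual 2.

With two independent routes of shared ancestry, r is the sum of the two contributions.
Individual 1 and individual 2 are related in two ways: first cousins through their fathers (r = 1/8) and half-sibs through their shared mother (r = 1/4).
r = 1/8 + 1/4 = 3/8 = 0.375.

0.375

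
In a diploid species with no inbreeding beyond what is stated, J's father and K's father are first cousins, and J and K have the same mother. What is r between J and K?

0.28125

Relatedness sums over independent paths through distinct common ancestors.
J and K are related in two ways: second cousins through their fathers (r = 1/32) and half-sibs through their shared mother (r = 1/4).
r = 1/32 + 1/4 = 9/32 = 0.28125.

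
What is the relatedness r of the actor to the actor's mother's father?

0.25

Each parent–offspring link contributes a factor of 1/2, and independent paths through distinct common ancestors add.
Two parent–offspring links: r = (1/2)^2 = 1/4.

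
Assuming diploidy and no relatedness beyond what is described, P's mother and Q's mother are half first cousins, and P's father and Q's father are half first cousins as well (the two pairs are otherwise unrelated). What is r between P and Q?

0.03125

Independent pedigree routes through distinct common ancestors add.
P and Q are related in two ways: half second cousins through their mothers (r = 1/64) and half second cousins through their fathers (r = 1/64).
r = 1/64 + 1/64 = 0.03125.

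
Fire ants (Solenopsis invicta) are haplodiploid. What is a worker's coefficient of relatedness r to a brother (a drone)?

0.25

Her haploid brother carries none of their father's genes and a random half of their mother's genome; that half matches the maternal half of her own genome with probability 1/2: r = 1/2 · 1/2 = 1/4.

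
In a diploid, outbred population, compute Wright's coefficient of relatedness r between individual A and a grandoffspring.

Each parent–offspring link contributes a factor of 1/2, and independent paths through distinct common ancestors add.
Two parent–offspring links: r = (1/2)^2 = 1/4.

0.25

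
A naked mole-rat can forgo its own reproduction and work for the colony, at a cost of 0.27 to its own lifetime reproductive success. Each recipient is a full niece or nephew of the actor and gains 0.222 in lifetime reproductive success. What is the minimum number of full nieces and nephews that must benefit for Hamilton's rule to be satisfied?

r to a full niece or nephew = 0.25 (full aunt/uncle↔niece/nephew: two paths of length 3 through the shared grandparent pair: r = 2·(1/2)^3 = 1/4).
Hamilton's rule: n·r·B > C  ⇒  n > C/(r·B) = 0.27/(0.25·0.222) = 4.865.
The smallest integer exceeding 4.865 is 5.

5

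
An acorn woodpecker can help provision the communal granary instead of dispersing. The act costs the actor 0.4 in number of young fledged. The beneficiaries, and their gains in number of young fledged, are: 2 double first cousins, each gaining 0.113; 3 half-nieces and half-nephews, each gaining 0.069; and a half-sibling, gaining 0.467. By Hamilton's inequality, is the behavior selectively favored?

Hamilton's rule: the trait is favored when the sum of r·B over every recipient exceeds the actor's cost C.
r to a double first cousin = 0.25 (double first cousins share both grandparent pairs — four paths of length 4: r = 4·(1/2)^4 = 1/4).
r to a half-niece or half-nephew = 1/8 (half-aunt/uncle↔niece/nephew: one path of length 3: r = (1/2)^3 = 1/8).
r to a half-sibling = 0.25 (half-sibs share one parent — one path of length 2: r = (1/2)^2 = 1/4).
Summing one r·B term per recipient: 2·0.25·0.113 + 3·0.125·0.069 + 1·0.25·0.467 = 0.199125.
0.199125 < 0.4: the indirect benefit is less than the cost.

No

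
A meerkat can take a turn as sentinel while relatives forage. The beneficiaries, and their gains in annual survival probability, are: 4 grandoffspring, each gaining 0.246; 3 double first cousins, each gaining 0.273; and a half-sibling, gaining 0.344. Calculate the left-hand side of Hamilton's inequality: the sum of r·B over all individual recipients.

r to a grandoffspring = 1/4 (two parent–offspring links: r = (1/2)^2 = 1/4).
r to a double first cousin = 0.25 (double first cousins share both grandparent pairs — four paths of length 4: r = 4·(1/2)^4 = 1/4).
r to a half-sibling = 0.25 (half-sibs share one parent — one path of length 2: r = (1/2)^2 = 1/4).
Summing one r·B term per recipient: 4·0.25·0.246 + 3·0.25·0.273 + 1·0.25·0.344 = 0.53675.

0.53675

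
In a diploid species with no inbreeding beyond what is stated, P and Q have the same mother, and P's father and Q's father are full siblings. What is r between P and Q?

0.375

Relatedness sums over independent paths through distinct common ancestors.
P and Q are related in two ways: half-sibs through their shared mother (r = 1/4) and first cousins through their fathers (r = 1/8).
r = 1/4 + 1/8 = 0.375.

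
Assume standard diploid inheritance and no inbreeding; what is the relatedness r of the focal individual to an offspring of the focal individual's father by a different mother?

Each parent–offspring link contributes a factor of 1/2, and independent paths through distinct common ancestors add.
Half-sibs share one parent — one path of length 2: r = (1/2)^2 = 1/4.

0.25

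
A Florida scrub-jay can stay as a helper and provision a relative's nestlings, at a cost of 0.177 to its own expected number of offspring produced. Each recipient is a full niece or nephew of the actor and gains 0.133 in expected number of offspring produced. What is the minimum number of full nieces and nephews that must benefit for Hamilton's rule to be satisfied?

r to a full niece or nephew = 0.25 (full aunt/uncle↔niece/nephew: two paths of length 3 through the shared grandparent pair: r = 2·(1/2)^3 = 1/4).
Hamilton's rule: n·r·B > C  ⇒  n > C/(r·B) = 0.177/(0.25·0.133) = 5.323.
The smallest integer exceeding 5.323 is 6.

6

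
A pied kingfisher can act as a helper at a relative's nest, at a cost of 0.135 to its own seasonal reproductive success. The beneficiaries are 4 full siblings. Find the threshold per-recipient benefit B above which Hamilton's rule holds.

r to a full sibling = 1/2 (full sibs share both parents — two paths of length 2: r = 2·(1/2)^2 = 1/2).
Hamilton's rule with n recipients of equal r: n·r·B > C, so B > C/(n·r) = 0.135/(4·0.5) = 0.0675.

0.0675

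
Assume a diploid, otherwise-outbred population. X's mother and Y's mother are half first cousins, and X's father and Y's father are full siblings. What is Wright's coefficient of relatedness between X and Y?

0.140625

Relatedness sums over independent paths through distinct common ancestors.
X and Y are related in two ways: half second cousins through their mothers (r = 1/64) and first cousins through their fathers (r = 1/8).
r = 1/64 + 1/8 = 0.140625.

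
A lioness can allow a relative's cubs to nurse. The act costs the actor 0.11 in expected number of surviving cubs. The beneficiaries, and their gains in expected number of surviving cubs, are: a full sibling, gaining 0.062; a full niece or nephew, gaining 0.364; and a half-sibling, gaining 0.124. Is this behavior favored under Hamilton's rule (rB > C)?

Yes

Hamilton's rule: the trait is favored when the sum of r·B over every recipient exceeds the actor's cost C.
r to a full sibling = 0.5 (full sibs share both parents — two paths of length 2: r = 2·(1/2)^2 = 1/2).
r to a full niece or nephew = 1/4 (full aunt/uncle↔niece/nephew: two paths of length 3 through the shared grandparent pair: r = 2·(1/2)^3 = 1/4).
r to a half-sibling = 0.25 (half-sibs share one parent — one path of length 2: r = (1/2)^2 = 1/4).
Summing one r·B term per recipient: 1·0.5·0.062 + 1·0.25·0.364 + 1·0.25·0.124 = 0.153.
0.153 > 0.11: the indirect benefit exceeds the cost.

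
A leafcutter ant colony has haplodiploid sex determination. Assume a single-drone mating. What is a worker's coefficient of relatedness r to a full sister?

0.75

Haplodiploid full sisters inherit their father's entire haploid genome identically (contributing 1/2) and on average half of their mother's contribution (1/2 · 1/2 = 1/4); r = 1/2 + 1/4 = 3/4.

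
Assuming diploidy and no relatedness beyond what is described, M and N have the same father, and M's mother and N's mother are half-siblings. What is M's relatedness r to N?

Independent pedigree routes through distinct common ancestors add.
M and N are related in two ways: half-sibs through their shared father (r = 1/4) and half first cousins through their mothers (r = 1/16).
r = 1/4 + 1/16 = 0.3125.

0.3125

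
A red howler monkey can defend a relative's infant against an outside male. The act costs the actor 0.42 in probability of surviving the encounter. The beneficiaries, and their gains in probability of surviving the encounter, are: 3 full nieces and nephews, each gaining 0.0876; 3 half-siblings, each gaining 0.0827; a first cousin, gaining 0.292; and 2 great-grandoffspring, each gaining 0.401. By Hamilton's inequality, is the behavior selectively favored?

No

Hamilton's rule: the trait is favored when the sum of r·B over every recipient exceeds the actor's cost C.
r to a full niece or nephew = 0.25 (full aunt/uncle↔niece/nephew: two paths of length 3 through the shared grandparent pair: r = 2·(1/2)^3 = 1/4).
r to a half-sibling = 1/4 (half-sibs share one parent — one path of length 2: r = (1/2)^2 = 1/4).
r to a first cousin = 1/8 (first cousins share one grandparent pair — two paths of length 4: r = 2·(1/2)^4 = 1/8).
r to a great-grandoffspring = 1/8 (three parent–offspring links: r = (1/2)^3 = 1/8).
Summing one r·B term per recipient: 3·0.25·0.0876 + 3·0.25·0.0827 + 1·0.125·0.292 + 2·0.125·0.401 = 0.264475.
0.264475 < 0.42: the indirect benefit is less than the cost.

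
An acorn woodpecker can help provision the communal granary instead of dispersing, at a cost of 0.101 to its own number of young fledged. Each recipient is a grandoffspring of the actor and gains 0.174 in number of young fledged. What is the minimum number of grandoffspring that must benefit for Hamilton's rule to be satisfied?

r to a grandoffspring = 1/4 (two parent–offspring links: r = (1/2)^2 = 1/4).
Hamilton's rule: n·r·B > C  ⇒  n > C/(r·B) = 0.101/(0.25·0.174) = 2.322.
The smallest integer exceeding 2.322 is 3.

3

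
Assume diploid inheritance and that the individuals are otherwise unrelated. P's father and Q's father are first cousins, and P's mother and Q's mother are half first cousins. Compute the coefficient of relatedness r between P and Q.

Wright's path rule: contributions from independent ancestry routes add.
P and Q are related in two ways: second cousins through their fathers (r = 1/32) and half second cousins through their mothers (r = 1/64).
r = 1/32 + 1/64 = 0.046875.

0.046875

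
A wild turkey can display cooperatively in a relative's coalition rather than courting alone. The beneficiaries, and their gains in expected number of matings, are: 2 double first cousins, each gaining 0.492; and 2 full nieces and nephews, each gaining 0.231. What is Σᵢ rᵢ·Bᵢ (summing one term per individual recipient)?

0.3615

r to a double first cousin = 0.25 (double first cousins share both grandparent pairs — four paths of length 4: r = 4·(1/2)^4 = 1/4).
r to a full niece or nephew = 1/4 (full aunt/uncle↔niece/nephew: two paths of length 3 through the shared grandparent pair: r = 2·(1/2)^3 = 1/4).
Summing one r·B term per recipient: 2·0.25·0.492 + 2·0.25·0.231 = 0.3615.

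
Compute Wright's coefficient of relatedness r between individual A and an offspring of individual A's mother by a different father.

Each parent–offspring link contributes a factor of 1/2, and independent paths through distinct common ancestors add.
Half-sibs share one parent — one path of length 2: r = (1/2)^2 = 1/4.

0.25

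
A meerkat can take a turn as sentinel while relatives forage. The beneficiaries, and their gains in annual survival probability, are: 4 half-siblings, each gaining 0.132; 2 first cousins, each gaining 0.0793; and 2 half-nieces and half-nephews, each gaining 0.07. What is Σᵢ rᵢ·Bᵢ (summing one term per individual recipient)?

r to a half-sibling = 0.25 (half-sibs share one parent — one path of length 2: r = (1/2)^2 = 1/4).
r to a first cousin = 0.125 (first cousins share one grandparent pair — two paths of length 4: r = 2·(1/2)^4 = 1/8).
r to a half-niece or half-nephew = 0.125 (half-aunt/uncle↔niece/nephew: one path of length 3: r = (1/2)^3 = 1/8).
Summing one r·B term per recipient: 4·0.25·0.132 + 2·0.125·0.0793 + 2·0.125·0.07 = 0.169325.

0.169325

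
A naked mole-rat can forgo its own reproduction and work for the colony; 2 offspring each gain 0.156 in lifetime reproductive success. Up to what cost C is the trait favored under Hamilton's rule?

0.156

r to an offspring = 1/2 (one parent–offspring link: r = (1/2)^1 = 1/2).
Hamilton's rule: n·r·B > C, so the trait is favored while C < n·r·B = 2·0.5·0.156 = 0.156.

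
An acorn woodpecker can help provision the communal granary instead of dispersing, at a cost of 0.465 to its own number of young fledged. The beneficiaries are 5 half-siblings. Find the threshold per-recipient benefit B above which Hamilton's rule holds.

r to a half-sibling = 0.25 (half-sibs share one parent — one path of length 2: r = (1/2)^2 = 1/4).
Hamilton's rule with n recipients of equal r: n·r·B > C, so B > C/(n·r) = 0.465/(5·0.25) = 0.372.

0.372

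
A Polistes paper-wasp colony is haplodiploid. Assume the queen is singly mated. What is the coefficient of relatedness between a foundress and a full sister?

Haplodiploid full sisters inherit their father's entire haploid genome identically (contributing 1/2) and on average half of their mother's contribution (1/2 · 1/2 = 1/4); r = 1/2 + 1/4 = 3/4.

0.75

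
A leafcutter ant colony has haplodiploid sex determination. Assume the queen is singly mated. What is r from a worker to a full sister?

0.75

Haplodiploid full sisters inherit their father's entire haploid genome identically (contributing 1/2) and on average half of their mother's contribution (1/2 · 1/2 = 1/4); r = 1/2 + 1/4 = 3/4.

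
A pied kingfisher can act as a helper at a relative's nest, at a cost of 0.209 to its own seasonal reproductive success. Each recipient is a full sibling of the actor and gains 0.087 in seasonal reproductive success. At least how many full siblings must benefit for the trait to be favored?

r to a full sibling = 1/2 (full sibs share both parents — two paths of length 2: r = 2·(1/2)^2 = 1/2).
Hamilton's rule: n·r·B > C  ⇒  n > C/(r·B) = 0.209/(0.5·0.087) = 4.805.
The smallest integer exceeding 4.805 is 5.

5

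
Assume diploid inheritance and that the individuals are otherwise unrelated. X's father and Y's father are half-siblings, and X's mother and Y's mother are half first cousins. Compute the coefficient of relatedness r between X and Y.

0.078125

Wright's path rule: contributions from independent ancestry routes add.
X and Y are related in two ways: half first cousins through their fathers (r = 1/16) and half second cousins through their mothers (r = 1/64).
r = 1/16 + 1/64 = 0.078125.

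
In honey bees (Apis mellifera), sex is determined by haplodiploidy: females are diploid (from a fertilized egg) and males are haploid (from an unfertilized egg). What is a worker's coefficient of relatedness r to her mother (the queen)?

0.5

One meiotic link between diploid queen and diploid daughter: r = 1/2.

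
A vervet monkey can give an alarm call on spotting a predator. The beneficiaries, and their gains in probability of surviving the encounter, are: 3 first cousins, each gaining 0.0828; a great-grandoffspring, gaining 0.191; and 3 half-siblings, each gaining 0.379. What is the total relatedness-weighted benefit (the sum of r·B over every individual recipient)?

0.339175

r to a first cousin = 1/8 (first cousins share one grandparent pair — two paths of length 4: r = 2·(1/2)^4 = 1/8).
r to a great-grandoffspring = 1/8 (three parent–offspring links: r = (1/2)^3 = 1/8).
r to a half-sibling = 0.25 (half-sibs share one parent — one path of length 2: r = (1/2)^2 = 1/4).
Summing one r·B term per recipient: 3·0.125·0.0828 + 1·0.125·0.191 + 3·0.25·0.379 = 0.339175.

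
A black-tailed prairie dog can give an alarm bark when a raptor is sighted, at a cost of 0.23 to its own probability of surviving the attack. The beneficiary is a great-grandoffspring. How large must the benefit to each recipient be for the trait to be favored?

1.84

r to a great-grandoffspring = 0.125 (three parent–offspring links: r = (1/2)^3 = 1/8).
Hamilton's rule with n recipients of equal r: n·r·B > C, so B > C/(n·r) = 0.23/(1·0.125) = 1.84.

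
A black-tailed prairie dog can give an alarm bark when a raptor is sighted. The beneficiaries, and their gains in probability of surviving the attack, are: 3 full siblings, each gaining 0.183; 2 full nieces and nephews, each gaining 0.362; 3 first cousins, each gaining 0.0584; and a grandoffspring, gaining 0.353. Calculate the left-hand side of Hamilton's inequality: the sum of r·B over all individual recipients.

r to a full sibling = 0.5 (full sibs share both parents — two paths of length 2: r = 2·(1/2)^2 = 1/2).
r to a full niece or nephew = 0.25 (full aunt/uncle↔niece/nephew: two paths of length 3 through the shared grandparent pair: r = 2·(1/2)^3 = 1/4).
r to a first cousin = 1/8 (first cousins share one grandparent pair — two paths of length 4: r = 2·(1/2)^4 = 1/8).
r to a grandoffspring = 0.25 (two parent–offspring links: r = (1/2)^2 = 1/4).
Summing one r·B term per recipient: 3·0.5·0.183 + 2·0.25·0.362 + 3·0.125·0.0584 + 1·0.25·0.353 = 0.56565.

0.56565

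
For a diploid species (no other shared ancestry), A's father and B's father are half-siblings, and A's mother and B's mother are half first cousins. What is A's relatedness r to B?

0.078125

Independent pedigree routes through distinct common ancestors add.
A and B are related in two ways: half first cousins through their fathers (r = 1/16) and half second cousins through their mothers (r = 1/64).
r = 1/16 + 1/64 = 5/64 = 0.078125.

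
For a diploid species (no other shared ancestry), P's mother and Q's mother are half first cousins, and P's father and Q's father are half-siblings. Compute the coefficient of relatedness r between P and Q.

0.078125

With two independent routes of shared ancestry, r is the sum of the two contributions.
P and Q are related in two ways: half second cousins through their mothers (r = 1/64) and half first cousins through their fathers (r = 1/16).
r = 1/64 + 1/16 = 0.078125.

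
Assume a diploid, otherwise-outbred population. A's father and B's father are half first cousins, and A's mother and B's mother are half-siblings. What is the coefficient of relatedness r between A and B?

0.078125

Relatedness sums over independent paths through distinct common ancestors.
A and B are related in two ways: half second cousins through their fathers (r = 1/64) and half first cousins through their mothers (r = 1/16).
r = 1/64 + 1/16 = 5/64 = 0.078125.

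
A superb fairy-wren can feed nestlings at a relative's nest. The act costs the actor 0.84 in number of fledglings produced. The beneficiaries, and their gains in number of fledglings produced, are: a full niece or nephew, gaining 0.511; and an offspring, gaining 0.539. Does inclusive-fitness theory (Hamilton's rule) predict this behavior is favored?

No

Hamilton's rule: the trait is favored when the sum of r·B over every recipient exceeds the actor's cost C.
r to a full niece or nephew = 1/4 (full aunt/uncle↔niece/nephew: two paths of length 3 through the shared grandparent pair: r = 2·(1/2)^3 = 1/4).
r to an offspring = 1/2 (one parent–offspring link: r = (1/2)^1 = 1/2).
Summing one r·B term per recipient: 1·0.25·0.511 + 1·0.5·0.539 = 0.39725.
0.39725 < 0.84: the indirect benefit is less than the cost.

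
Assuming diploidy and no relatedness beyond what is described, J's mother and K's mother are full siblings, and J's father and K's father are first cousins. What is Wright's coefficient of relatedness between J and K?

With two independent routes of shared ancestry, r is the sum of the two contributions.
J and K are related in two ways: first cousins through their mothers (r = 1/8) and second cousins through their fathers (r = 1/32).
r = 1/8 + 1/32 = 0.15625.

0.15625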